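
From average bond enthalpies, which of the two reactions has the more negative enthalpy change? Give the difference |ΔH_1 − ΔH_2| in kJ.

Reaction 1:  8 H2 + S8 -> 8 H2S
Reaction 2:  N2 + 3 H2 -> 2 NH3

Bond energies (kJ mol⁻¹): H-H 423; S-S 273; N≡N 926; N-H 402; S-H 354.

Reaction 2, by 121 kJ

Reaction 1:
  Bonds broken (reactants):
    H-H: 8 × 423 = 3384
    S-S: 8 × 273 = 2184
    Σ(broken) = 5568 kJ
  Bonds formed (products):
    S-H: 16 × 354 = 5664
    Σ(formed) = 5664 kJ
  ΔH_1 = 5568 − 5664 = −96 kJ
Reaction 2:
  Bonds broken (reactants):
    H-H: 3 × 423 = 1269
    N≡N: 1 × 926 = 926
    Σ(broken) = 2195 kJ
  Bonds formed (products):
    N-H: 6 × 402 = 2412
    Σ(formed) = 2412 kJ
  ΔH_2 = 2195 − 2412 = −217 kJ
ΔH_1 − ΔH_2 = +121 kJ, so reaction 2 has the more negative ΔH; |ΔH_1 − ΔH_2| = 121 kJ.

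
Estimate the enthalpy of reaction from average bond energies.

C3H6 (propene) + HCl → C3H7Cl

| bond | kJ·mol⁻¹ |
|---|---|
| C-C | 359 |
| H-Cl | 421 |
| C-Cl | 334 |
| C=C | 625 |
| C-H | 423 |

ΔH ≈ −70 kJ

Bonds broken (reactants):
  C-C: 1 × 359 = 359
  C-H: 6 × 423 = 2538
  C=C: 1 × 625 = 625
  H-Cl: 1 × 421 = 421
  Σ(broken) = 3943 kJ
Bonds formed (products):
  C-C: 2 × 359 = 718
  C-Cl: 1 × 334 = 334
  C-H: 7 × 423 = 2961
  Σ(formed) = 4013 kJ
ΔH = Σ(broken) − Σ(formed) = 3943 − 4013 = −70 kJ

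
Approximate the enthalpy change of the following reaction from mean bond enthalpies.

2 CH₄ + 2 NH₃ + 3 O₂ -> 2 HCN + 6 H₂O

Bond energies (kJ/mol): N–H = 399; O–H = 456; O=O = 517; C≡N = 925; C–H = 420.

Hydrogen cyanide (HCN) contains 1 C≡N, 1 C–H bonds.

Bonds broken (reactants):
  C–H: 8 × 420 = 3360
  N–H: 6 × 399 = 2394
  O=O: 3 × 517 = 1551
  Σ(broken) = 7305 kJ
Bonds formed (products):
  C≡N: 2 × 925 = 1850
  C–H: 2 × 420 = 840
  O–H: 12 × 456 = 5472
  Σ(formed) = 8162 kJ
ΔH = Σ(broken) − Σ(formed) = 7305 − 8162 = −857 kJ

ΔH ≈ −857 kJ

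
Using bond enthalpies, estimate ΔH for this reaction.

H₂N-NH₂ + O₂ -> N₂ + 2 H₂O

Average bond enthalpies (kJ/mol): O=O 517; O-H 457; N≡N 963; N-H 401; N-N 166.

Bonds broken (reactants):
  N-H: 4 × 401 = 1604
  N-N: 1 × 166 = 166
  O=O: 1 × 517 = 517
  Σ(broken) = 2287 kJ
Bonds formed (products):
  N≡N: 1 × 963 = 963
  O-H: 4 × 457 = 1828
  Σ(formed) = 2791 kJ
ΔH = Σ(broken) − Σ(formed) = 2287 − 2791 = −504 kJ

ΔH ≈ −504 kJ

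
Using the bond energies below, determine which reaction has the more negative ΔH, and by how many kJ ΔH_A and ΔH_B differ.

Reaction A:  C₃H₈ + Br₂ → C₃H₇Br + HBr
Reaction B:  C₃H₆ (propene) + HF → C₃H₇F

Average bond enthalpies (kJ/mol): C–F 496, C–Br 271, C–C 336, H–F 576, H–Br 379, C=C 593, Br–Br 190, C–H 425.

Reaction A:
  Bonds broken (reactants):
    Br–Br: 1 × 190 = 190
    C–C: 2 × 336 = 672
    C–H: 8 × 425 = 3400
    Σ(broken) = 4262 kJ
  Bonds formed (products):
    C–Br: 1 × 271 = 271
    C–C: 2 × 336 = 672
    C–H: 7 × 425 = 2975
    H–Br: 1 × 379 = 379
    Σ(formed) = 4297 kJ
  ΔH_A = 4262 − 4297 = −35 kJ
Reaction B:
  Bonds broken (reactants):
    C–C: 1 × 336 = 336
    C–H: 6 × 425 = 2550
    C=C: 1 × 593 = 593
    H–F: 1 × 576 = 576
    Σ(broken) = 4055 kJ
  Bonds formed (products):
    C–C: 2 × 336 = 672
    C–F: 1 × 496 = 496
    C–H: 7 × 425 = 2975
    Σ(formed) = 4143 kJ
  ΔH_B = 4055 − 4143 = −88 kJ
ΔH_A − ΔH_B = +53 kJ, so reaction B has the more negative ΔH; |ΔH_A − ΔH_B| = 53 kJ.

Reaction B, by 53 kJ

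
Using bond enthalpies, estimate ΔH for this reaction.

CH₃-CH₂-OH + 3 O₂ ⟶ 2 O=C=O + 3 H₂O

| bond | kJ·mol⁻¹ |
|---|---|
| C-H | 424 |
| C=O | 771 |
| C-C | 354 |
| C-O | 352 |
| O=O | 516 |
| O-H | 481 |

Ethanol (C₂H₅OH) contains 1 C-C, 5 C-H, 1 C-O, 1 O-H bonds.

Bonds broken (reactants):
  C-C: 1 × 354 = 354
  C-H: 5 × 424 = 2120
  C-O: 1 × 352 = 352
  O-H: 1 × 481 = 481
  O=O: 3 × 516 = 1548
  Σ(broken) = 4855 kJ
Bonds formed (products):
  C=O: 4 × 771 = 3084
  O-H: 6 × 481 = 2886
  Σ(formed) = 5970 kJ
ΔH = Σ(broken) − Σ(formed) = 4855 − 5970 = −1115 kJ

ΔH ≈ −1115 kJ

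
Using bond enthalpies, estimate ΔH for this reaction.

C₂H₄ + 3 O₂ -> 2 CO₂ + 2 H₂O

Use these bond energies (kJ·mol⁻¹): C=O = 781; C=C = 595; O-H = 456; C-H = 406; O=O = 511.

ΔH ≈ −1196 kJ

Bonds broken (reactants):
  C-H: 4 × 406 = 1624
  C=C: 1 × 595 = 595
  O=O: 3 × 511 = 1533
  Σ(broken) = 3752 kJ
Bonds formed (products):
  C=O: 4 × 781 = 3124
  O-H: 4 × 456 = 1824
  Σ(formed) = 4948 kJ
ΔH = Σ(broken) − Σ(formed) = 3752 − 4948 = −1196 kJ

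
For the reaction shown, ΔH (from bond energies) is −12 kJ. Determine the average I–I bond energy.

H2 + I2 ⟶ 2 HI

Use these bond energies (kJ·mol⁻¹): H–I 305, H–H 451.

D(I–I) ≈ 147 kJ/mol

Let D be the I–I bond energy.
Σ(broken) = 1×451 + 1×D = 451 + D
Σ(formed) = 2×305 = 610
ΔH = Σ(broken) − Σ(formed) = (451 + D) − (610) = −159 + D
Setting this equal to −12 kJ gives D = 147 kJ/mol.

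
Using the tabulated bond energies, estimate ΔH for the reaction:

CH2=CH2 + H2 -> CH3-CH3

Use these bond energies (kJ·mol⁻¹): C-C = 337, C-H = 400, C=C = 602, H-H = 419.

ΔH ≈ −116 kJ

Bonds broken (reactants):
  C-H: 4 × 400 = 1600
  C=C: 1 × 602 = 602
  H-H: 1 × 419 = 419
  Σ(broken) = 2621 kJ
Bonds formed (products):
  C-C: 1 × 337 = 337
  C-H: 6 × 400 = 2400
  Σ(formed) = 2737 kJ
ΔH = Σ(broken) − Σ(formed) = 2621 − 2737 = −116 kJ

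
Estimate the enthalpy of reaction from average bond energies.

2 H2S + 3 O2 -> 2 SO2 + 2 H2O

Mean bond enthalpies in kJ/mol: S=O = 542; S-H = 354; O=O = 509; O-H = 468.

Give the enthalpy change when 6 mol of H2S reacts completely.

Bonds broken (reactants):
  O=O: 3 × 509 = 1527
  S-H: 4 × 354 = 1416
  Σ(broken) = 2943 kJ
Bonds formed (products):
  O-H: 4 × 468 = 1872
  S=O: 4 × 542 = 2168
  Σ(formed) = 4040 kJ
ΔH = Σ(broken) − Σ(formed) = 2943 − 4040 = −1097 kJ
For 3× the reaction as written: 3 × (−1097) = −3291 kJ

ΔH = −3291 kJ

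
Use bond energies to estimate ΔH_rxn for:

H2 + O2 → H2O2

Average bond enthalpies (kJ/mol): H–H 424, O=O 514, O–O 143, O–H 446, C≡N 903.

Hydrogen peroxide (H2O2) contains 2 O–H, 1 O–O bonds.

Bonds broken (reactants):
  H–H: 1 × 424 = 424
  O=O: 1 × 514 = 514
  Σ(broken) = 938 kJ
Bonds formed (products):
  O–H: 2 × 446 = 892
  O–O: 1 × 143 = 143
  Σ(formed) = 1035 kJ
ΔH = Σ(broken) − Σ(formed) = 938 − 1035 = −97 kJ

ΔH ≈ −97 kJ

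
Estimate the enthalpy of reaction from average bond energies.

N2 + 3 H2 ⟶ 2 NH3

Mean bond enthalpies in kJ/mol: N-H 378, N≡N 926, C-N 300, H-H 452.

ΔH ≈ +14 kJ

Bonds broken (reactants):
  H-H: 3 × 452 = 1356
  N≡N: 1 × 926 = 926
  Σ(broken) = 2282 kJ
Bonds formed (products):
  N-H: 6 × 378 = 2268
  Σ(formed) = 2268 kJ
ΔH = Σ(broken) − Σ(formed) = 2282 − 2268 = +14 kJ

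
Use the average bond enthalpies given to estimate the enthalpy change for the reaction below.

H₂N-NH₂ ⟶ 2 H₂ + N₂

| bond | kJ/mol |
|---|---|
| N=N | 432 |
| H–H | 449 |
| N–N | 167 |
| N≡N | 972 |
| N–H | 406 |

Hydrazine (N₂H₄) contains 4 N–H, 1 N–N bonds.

ΔH ≈ −79 kJ

Bonds broken (reactants):
  N–H: 4 × 406 = 1624
  N–N: 1 × 167 = 167
  Σ(broken) = 1791 kJ
Bonds formed (products):
  H–H: 2 × 449 = 898
  N≡N: 1 × 972 = 972
  Σ(formed) = 1870 kJ
ΔH = Σ(broken) − Σ(formed) = 1791 − 1870 = −79 kJ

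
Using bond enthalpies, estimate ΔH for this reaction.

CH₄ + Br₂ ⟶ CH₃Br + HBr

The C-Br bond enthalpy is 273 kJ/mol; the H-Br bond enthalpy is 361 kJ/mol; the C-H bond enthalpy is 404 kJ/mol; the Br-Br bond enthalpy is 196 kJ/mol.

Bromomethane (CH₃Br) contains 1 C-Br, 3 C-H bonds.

ΔH ≈ −34 kJ

Bonds broken (reactants):
  Br-Br: 1 × 196 = 196
  C-H: 4 × 404 = 1616
  Σ(broken) = 1812 kJ
Bonds formed (products):
  C-Br: 1 × 273 = 273
  C-H: 3 × 404 = 1212
  H-Br: 1 × 361 = 361
  Σ(formed) = 1846 kJ
ΔH = Σ(broken) − Σ(formed) = 1812 − 1846 = −34 kJ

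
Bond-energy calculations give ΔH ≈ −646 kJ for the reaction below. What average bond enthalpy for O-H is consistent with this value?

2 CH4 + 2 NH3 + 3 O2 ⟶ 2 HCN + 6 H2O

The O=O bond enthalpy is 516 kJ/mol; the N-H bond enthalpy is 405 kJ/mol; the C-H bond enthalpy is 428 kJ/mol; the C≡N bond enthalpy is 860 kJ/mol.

D(O-H) ≈ 456 kJ/mol

Let D be the O-H bond energy.
Σ(broken) = 8×428 + 6×405 + 3×516 = 7402
Σ(formed) = 2×860 + 2×428 + 12×D = 2576 + 12D
ΔH = Σ(broken) − Σ(formed) = (7402) − (2576 + 12D) = +4826 − 12D
Setting this equal to −646 kJ gives 12D = 5472, so D = 456 kJ/mol.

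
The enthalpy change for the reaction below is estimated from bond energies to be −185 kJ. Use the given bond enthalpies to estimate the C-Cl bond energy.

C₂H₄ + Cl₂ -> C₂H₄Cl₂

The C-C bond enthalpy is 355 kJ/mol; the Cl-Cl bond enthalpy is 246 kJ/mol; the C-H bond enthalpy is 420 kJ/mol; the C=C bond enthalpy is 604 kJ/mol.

Let D be the C-Cl bond energy.
Σ(broken) = 4×420 + 1×604 + 1×246 = 2530
Σ(formed) = 1×355 + 2×D + 4×420 = 2035 + 2D
ΔH = Σ(broken) − Σ(formed) = (2530) − (2035 + 2D) = +495 − 2D
Setting this equal to −185 kJ gives 2D = 680, so D = 340 kJ/mol.

D(C-Cl) ≈ 340 kJ/mol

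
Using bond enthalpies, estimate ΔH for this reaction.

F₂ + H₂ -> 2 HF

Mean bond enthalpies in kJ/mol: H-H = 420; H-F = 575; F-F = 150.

Bonds broken (reactants):
  F-F: 1 × 150 = 150
  H-H: 1 × 420 = 420
  Σ(broken) = 570 kJ
Bonds formed (products):
  H-F: 2 × 575 = 1150
  Σ(formed) = 1150 kJ
ΔH = Σ(broken) − Σ(formed) = 570 − 1150 = −580 kJ

ΔH ≈ −580 kJ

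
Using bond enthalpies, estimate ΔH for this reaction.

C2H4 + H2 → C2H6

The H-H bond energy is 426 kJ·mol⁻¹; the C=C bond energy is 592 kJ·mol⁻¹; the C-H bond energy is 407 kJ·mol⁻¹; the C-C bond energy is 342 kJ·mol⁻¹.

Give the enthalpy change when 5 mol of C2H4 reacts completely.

Bonds broken (reactants):
  C-H: 4 × 407 = 1628
  C=C: 1 × 592 = 592
  H-H: 1 × 426 = 426
  Σ(broken) = 2646 kJ
Bonds formed (products):
  C-C: 1 × 342 = 342
  C-H: 6 × 407 = 2442
  Σ(formed) = 2784 kJ
ΔH = Σ(broken) − Σ(formed) = 2646 − 2784 = −138 kJ
For 5× the reaction as written: 5 × (−138) = −690 kJ

ΔH = −690 kJ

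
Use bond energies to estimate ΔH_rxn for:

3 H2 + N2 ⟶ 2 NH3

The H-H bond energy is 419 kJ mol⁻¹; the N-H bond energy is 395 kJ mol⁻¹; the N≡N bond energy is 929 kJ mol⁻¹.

ΔH ≈ −184 kJ

Bonds broken (reactants):
  H-H: 3 × 419 = 1257
  N≡N: 1 × 929 = 929
  Σ(broken) = 2186 kJ
Bonds formed (products):
  N-H: 6 × 395 = 2370
  Σ(formed) = 2370 kJ
ΔH = Σ(broken) − Σ(formed) = 2186 − 2370 = −184 kJ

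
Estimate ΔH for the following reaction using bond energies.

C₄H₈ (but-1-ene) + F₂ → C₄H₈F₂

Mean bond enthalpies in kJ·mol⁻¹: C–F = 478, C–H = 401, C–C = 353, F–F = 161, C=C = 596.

ΔH ≈ −552 kJ

Bonds broken (reactants):
  C–C: 2 × 353 = 706
  C–H: 8 × 401 = 3208
  C=C: 1 × 596 = 596
  F–F: 1 × 161 = 161
  Σ(broken) = 4671 kJ
Bonds formed (products):
  C–C: 3 × 353 = 1059
  C–F: 2 × 478 = 956
  C–H: 8 × 401 = 3208
  Σ(formed) = 5223 kJ
ΔH = Σ(broken) − Σ(formed) = 4671 − 5223 = −552 kJ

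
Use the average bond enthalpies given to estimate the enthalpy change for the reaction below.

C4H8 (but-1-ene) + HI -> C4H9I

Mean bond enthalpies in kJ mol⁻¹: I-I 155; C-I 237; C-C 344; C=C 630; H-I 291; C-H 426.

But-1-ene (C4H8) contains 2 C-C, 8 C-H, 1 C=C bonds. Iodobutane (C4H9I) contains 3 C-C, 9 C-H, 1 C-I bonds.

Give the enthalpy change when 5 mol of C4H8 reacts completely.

ΔH = −430 kJ

Bonds broken (reactants):
  C-C: 2 × 344 = 688
  C-H: 8 × 426 = 3408
  C=C: 1 × 630 = 630
  H-I: 1 × 291 = 291
  Σ(broken) = 5017 kJ
Bonds formed (products):
  C-C: 3 × 344 = 1032
  C-H: 9 × 426 = 3834
  C-I: 1 × 237 = 237
  Σ(formed) = 5103 kJ
ΔH = Σ(broken) − Σ(formed) = 5017 − 5103 = −86 kJ
For 5× the reaction as written: 5 × (−86) = −430 kJ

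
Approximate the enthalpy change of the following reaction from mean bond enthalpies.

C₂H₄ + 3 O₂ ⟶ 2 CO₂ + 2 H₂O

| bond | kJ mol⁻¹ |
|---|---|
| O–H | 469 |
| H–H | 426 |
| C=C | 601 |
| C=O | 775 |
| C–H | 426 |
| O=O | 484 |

ΔH ≈ −1219 kJ

Bonds broken (reactants):
  C–H: 4 × 426 = 1704
  C=C: 1 × 601 = 601
  O=O: 3 × 484 = 1452
  Σ(broken) = 3757 kJ
Bonds formed (products):
  C=O: 4 × 775 = 3100
  O–H: 4 × 469 = 1876
  Σ(formed) = 4976 kJ
ΔH = Σ(broken) − Σ(formed) = 3757 − 4976 = −1219 kJ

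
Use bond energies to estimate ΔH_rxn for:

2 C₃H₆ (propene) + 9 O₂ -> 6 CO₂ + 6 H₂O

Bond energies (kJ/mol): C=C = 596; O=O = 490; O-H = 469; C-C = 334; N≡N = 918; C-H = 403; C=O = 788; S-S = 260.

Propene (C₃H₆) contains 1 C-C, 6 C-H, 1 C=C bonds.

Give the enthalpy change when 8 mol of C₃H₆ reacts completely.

Bonds broken (reactants):
  C-C: 2 × 334 = 668
  C-H: 12 × 403 = 4836
  C=C: 2 × 596 = 1192
  O=O: 9 × 490 = 4410
  Σ(broken) = 11106 kJ
Bonds formed (products):
  C=O: 12 × 788 = 9456
  O-H: 12 × 469 = 5628
  Σ(formed) = 15084 kJ
ΔH = Σ(broken) − Σ(formed) = 11106 − 15084 = −3978 kJ
For 4× the reaction as written: 4 × (−3978) = −15912 kJ

ΔH = −15912 kJ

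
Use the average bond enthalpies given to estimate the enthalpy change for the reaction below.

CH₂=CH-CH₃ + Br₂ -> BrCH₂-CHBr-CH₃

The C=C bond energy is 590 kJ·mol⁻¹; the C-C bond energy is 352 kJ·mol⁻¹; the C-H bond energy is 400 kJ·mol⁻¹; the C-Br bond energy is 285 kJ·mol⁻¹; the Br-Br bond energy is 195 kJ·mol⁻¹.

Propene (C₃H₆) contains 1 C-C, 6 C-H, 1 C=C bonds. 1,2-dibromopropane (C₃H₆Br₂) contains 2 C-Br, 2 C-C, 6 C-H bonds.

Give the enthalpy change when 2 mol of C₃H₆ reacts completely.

ΔH = −274 kJ

Bonds broken (reactants):
  Br-Br: 1 × 195 = 195
  C-C: 1 × 352 = 352
  C-H: 6 × 400 = 2400
  C=C: 1 × 590 = 590
  Σ(broken) = 3537 kJ
Bonds formed (products):
  C-Br: 2 × 285 = 570
  C-C: 2 × 352 = 704
  C-H: 6 × 400 = 2400
  Σ(formed) = 3674 kJ
ΔH = Σ(broken) − Σ(formed) = 3537 − 3674 = −137 kJ
For 2× the reaction as written: 2 × (−137) = −274 kJ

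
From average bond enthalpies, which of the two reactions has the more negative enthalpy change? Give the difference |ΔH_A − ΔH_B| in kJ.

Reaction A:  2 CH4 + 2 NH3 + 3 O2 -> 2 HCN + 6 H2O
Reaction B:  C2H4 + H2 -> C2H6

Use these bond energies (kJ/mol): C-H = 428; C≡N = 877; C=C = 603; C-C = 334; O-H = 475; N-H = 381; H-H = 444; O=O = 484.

Reaction A:
  Bonds broken (reactants):
    C-H: 8 × 428 = 3424
    N-H: 6 × 381 = 2286
    O=O: 3 × 484 = 1452
    Σ(broken) = 7162 kJ
  Bonds formed (products):
    C≡N: 2 × 877 = 1754
    C-H: 2 × 428 = 856
    O-H: 12 × 475 = 5700
    Σ(formed) = 8310 kJ
  ΔH_A = 7162 − 8310 = −1148 kJ
Reaction B:
  Bonds broken (reactants):
    C-H: 4 × 428 = 1712
    C=C: 1 × 603 = 603
    H-H: 1 × 444 = 444
    Σ(broken) = 2759 kJ
  Bonds formed (products):
    C-C: 1 × 334 = 334
    C-H: 6 × 428 = 2568
    Σ(formed) = 2902 kJ
  ΔH_B = 2759 − 2902 = −143 kJ
ΔH_A − ΔH_B = −1005 kJ, so reaction A has the more negative ΔH; |ΔH_A − ΔH_B| = 1005 kJ.

Reaction A, by 1005 kJ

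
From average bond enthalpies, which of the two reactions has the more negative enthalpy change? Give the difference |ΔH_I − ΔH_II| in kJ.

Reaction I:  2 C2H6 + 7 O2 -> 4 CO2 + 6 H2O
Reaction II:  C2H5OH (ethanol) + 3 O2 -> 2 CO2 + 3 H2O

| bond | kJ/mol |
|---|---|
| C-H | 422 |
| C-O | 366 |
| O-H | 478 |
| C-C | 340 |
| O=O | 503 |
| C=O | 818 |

Reaction I:
  Bonds broken (reactants):
    C-C: 2 × 340 = 680
    C-H: 12 × 422 = 5064
    O=O: 7 × 503 = 3521
    Σ(broken) = 9265 kJ
  Bonds formed (products):
    C=O: 8 × 818 = 6544
    O-H: 12 × 478 = 5736
    Σ(formed) = 12280 kJ
  ΔH_I = 9265 − 12280 = −3015 kJ
Reaction II:
  Bonds broken (reactants):
    C-C: 1 × 340 = 340
    C-H: 5 × 422 = 2110
    C-O: 1 × 366 = 366
    O-H: 1 × 478 = 478
    O=O: 3 × 503 = 1509
    Σ(broken) = 4803 kJ
  Bonds formed (products):
    C=O: 4 × 818 = 3272
    O-H: 6 × 478 = 2868
    Σ(formed) = 6140 kJ
  ΔH_II = 4803 − 6140 = −1337 kJ
ΔH_I − ΔH_II = −1678 kJ, so reaction I has the more negative ΔH; |ΔH_I − ΔH_II| = 1678 kJ.

Reaction I, by 1678 kJ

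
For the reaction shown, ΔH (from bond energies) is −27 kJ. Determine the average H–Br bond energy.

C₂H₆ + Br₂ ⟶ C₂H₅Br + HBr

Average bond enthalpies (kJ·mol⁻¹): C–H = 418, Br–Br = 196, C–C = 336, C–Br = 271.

Let D be the H–Br bond energy.
Σ(broken) = 1×196 + 1×336 + 6×418 = 3040
Σ(formed) = 1×271 + 1×336 + 5×418 + 1×D = 2697 + D
ΔH = Σ(broken) − Σ(formed) = (3040) − (2697 + D) = +343 − D
Setting this equal to −27 kJ gives D = 370 kJ/mol.

D(H–Br) ≈ 370 kJ/mol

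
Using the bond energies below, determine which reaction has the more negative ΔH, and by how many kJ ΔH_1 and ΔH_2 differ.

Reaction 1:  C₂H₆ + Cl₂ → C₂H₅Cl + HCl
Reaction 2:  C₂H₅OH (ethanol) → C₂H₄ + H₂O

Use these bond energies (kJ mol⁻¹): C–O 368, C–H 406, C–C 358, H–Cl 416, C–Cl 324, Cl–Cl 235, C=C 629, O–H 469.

Reaction 1, by 133 kJ

Reaction 1:
  Bonds broken (reactants):
    C–C: 1 × 358 = 358
    C–H: 6 × 406 = 2436
    Cl–Cl: 1 × 235 = 235
    Σ(broken) = 3029 kJ
  Bonds formed (products):
    C–C: 1 × 358 = 358
    C–Cl: 1 × 324 = 324
    C–H: 5 × 406 = 2030
    H–Cl: 1 × 416 = 416
    Σ(formed) = 3128 kJ
  ΔH_1 = 3029 − 3128 = −99 kJ
Reaction 2:
  Bonds broken (reactants):
    C–C: 1 × 358 = 358
    C–H: 5 × 406 = 2030
    C–O: 1 × 368 = 368
    O–H: 1 × 469 = 469
    Σ(broken) = 3225 kJ
  Bonds formed (products):
    C–H: 4 × 406 = 1624
    C=C: 1 × 629 = 629
    O–H: 2 × 469 = 938
    Σ(formed) = 3191 kJ
  ΔH_2 = 3225 − 3191 = +34 kJ
ΔH_1 − ΔH_2 = −133 kJ, so reaction 1 has the more negative ΔH; |ΔH_1 − ΔH_2| = 133 kJ.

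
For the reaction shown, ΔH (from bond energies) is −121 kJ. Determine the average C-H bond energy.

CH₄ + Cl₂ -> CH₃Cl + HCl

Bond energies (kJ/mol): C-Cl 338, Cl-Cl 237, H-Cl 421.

D(C-H) ≈ 401 kJ/mol

Let D be the C-H bond energy.
Σ(broken) = 4×D + 1×237 = 237 + 4D
Σ(formed) = 1×338 + 3×D + 1×421 = 759 + 3D
ΔH = Σ(broken) − Σ(formed) = (237 + 4D) − (759 + 3D) = −522 + D
Setting this equal to −121 kJ gives D = 401 kJ/mol.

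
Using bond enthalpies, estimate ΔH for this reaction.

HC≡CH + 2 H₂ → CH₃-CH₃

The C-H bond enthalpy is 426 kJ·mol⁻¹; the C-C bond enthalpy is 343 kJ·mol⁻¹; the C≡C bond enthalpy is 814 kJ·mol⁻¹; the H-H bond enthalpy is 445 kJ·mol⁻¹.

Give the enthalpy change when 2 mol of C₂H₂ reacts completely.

Bonds broken (reactants):
  C≡C: 1 × 814 = 814
  C-H: 2 × 426 = 852
  H-H: 2 × 445 = 890
  Σ(broken) = 2556 kJ
Bonds formed (products):
  C-C: 1 × 343 = 343
  C-H: 6 × 426 = 2556
  Σ(formed) = 2899 kJ
ΔH = Σ(broken) − Σ(formed) = 2556 − 2899 = −343 kJ
For 2× the reaction as written: 2 × (−343) = −686 kJ

ΔH = −686 kJ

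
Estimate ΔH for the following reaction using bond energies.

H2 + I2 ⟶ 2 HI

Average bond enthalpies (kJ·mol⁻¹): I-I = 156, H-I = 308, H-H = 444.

Bonds broken (reactants):
  H-H: 1 × 444 = 444
  I-I: 1 × 156 = 156
  Σ(broken) = 600 kJ
Bonds formed (products):
  H-I: 2 × 308 = 616
  Σ(formed) = 616 kJ
ΔH = Σ(broken) − Σ(formed) = 600 − 616 = −16 kJ

ΔH ≈ −16 kJ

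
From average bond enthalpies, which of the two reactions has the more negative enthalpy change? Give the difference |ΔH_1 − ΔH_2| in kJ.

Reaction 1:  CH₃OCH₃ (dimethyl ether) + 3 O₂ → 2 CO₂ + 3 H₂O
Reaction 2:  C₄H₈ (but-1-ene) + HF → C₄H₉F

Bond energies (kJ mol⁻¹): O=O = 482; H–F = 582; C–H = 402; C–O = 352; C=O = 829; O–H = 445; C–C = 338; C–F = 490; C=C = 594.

Reaction 1:
  Bonds broken (reactants):
    C–H: 6 × 402 = 2412
    C–O: 2 × 352 = 704
    O=O: 3 × 482 = 1446
    Σ(broken) = 4562 kJ
  Bonds formed (products):
    C=O: 4 × 829 = 3316
    O–H: 6 × 445 = 2670
    Σ(formed) = 5986 kJ
  ΔH_1 = 4562 − 5986 = −1424 kJ
Reaction 2:
  Bonds broken (reactants):
    C–C: 2 × 338 = 676
    C–H: 8 × 402 = 3216
    C=C: 1 × 594 = 594
    H–F: 1 × 582 = 582
    Σ(broken) = 5068 kJ
  Bonds formed (products):
    C–C: 3 × 338 = 1014
    C–F: 1 × 490 = 490
    C–H: 9 × 402 = 3618
    Σ(formed) = 5122 kJ
  ΔH_2 = 5068 − 5122 = −54 kJ
ΔH_1 − ΔH_2 = −1370 kJ, so reaction 1 has the more negative ΔH; |ΔH_1 − ΔH_2| = 1370 kJ.

Reaction 1, by 1370 kJ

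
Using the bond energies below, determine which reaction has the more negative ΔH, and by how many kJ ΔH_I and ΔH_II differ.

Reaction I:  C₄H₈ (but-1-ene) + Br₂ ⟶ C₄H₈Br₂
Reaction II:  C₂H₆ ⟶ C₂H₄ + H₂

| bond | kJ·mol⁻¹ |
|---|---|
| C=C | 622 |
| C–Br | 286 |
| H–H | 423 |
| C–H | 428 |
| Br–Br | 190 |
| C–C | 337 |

Reaction I, by 245 kJ

Reaction I:
  Bonds broken (reactants):
    Br–Br: 1 × 190 = 190
    C–C: 2 × 337 = 674
    C–H: 8 × 428 = 3424
    C=C: 1 × 622 = 622
    Σ(broken) = 4910 kJ
  Bonds formed (products):
    C–Br: 2 × 286 = 572
    C–C: 3 × 337 = 1011
    C–H: 8 × 428 = 3424
    Σ(formed) = 5007 kJ
  ΔH_I = 4910 − 5007 = −97 kJ
Reaction II:
  Bonds broken (reactants):
    C–C: 1 × 337 = 337
    C–H: 6 × 428 = 2568
    Σ(broken) = 2905 kJ
  Bonds formed (products):
    C–H: 4 × 428 = 1712
    C=C: 1 × 622 = 622
    H–H: 1 × 423 = 423
    Σ(formed) = 2757 kJ
  ΔH_II = 2905 − 2757 = +148 kJ
ΔH_I − ΔH_II = −245 kJ, so reaction I has the more negative ΔH; |ΔH_I − ΔH_II| = 245 kJ.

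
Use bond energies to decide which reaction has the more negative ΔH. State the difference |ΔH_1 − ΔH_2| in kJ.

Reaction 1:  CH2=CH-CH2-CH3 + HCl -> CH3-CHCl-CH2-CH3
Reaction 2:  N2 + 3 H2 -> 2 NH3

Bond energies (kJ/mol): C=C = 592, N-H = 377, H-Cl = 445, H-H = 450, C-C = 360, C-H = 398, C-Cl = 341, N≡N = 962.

Reaction 1:
  Bonds broken (reactants):
    C-C: 2 × 360 = 720
    C-H: 8 × 398 = 3184
    C=C: 1 × 592 = 592
    H-Cl: 1 × 445 = 445
    Σ(broken) = 4941 kJ
  Bonds formed (products):
    C-C: 3 × 360 = 1080
    C-Cl: 1 × 341 = 341
    C-H: 9 × 398 = 3582
    Σ(formed) = 5003 kJ
  ΔH_1 = 4941 − 5003 = −62 kJ
Reaction 2:
  Bonds broken (reactants):
    H-H: 3 × 450 = 1350
    N≡N: 1 × 962 = 962
    Σ(broken) = 2312 kJ
  Bonds formed (products):
    N-H: 6 × 377 = 2262
    Σ(formed) = 2262 kJ
  ΔH_2 = 2312 − 2262 = +50 kJ
ΔH_1 − ΔH_2 = −112 kJ, so reaction 1 has the more negative ΔH; |ΔH_1 − ΔH_2| = 112 kJ.

Reaction 1, by 112 kJ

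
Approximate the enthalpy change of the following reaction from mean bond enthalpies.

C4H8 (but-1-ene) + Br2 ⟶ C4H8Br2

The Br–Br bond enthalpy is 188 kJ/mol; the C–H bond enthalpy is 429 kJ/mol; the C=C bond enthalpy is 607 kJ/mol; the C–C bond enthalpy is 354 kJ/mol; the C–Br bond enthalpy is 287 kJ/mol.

ΔH ≈ −133 kJ

Bonds broken (reactants):
  Br–Br: 1 × 188 = 188
  C–C: 2 × 354 = 708
  C–H: 8 × 429 = 3432
  C=C: 1 × 607 = 607
  Σ(broken) = 4935 kJ
Bonds formed (products):
  C–Br: 2 × 287 = 574
  C–C: 3 × 354 = 1062
  C–H: 8 × 429 = 3432
  Σ(formed) = 5068 kJ
ΔH = Σ(broken) − Σ(formed) = 4935 − 5068 = −133 kJ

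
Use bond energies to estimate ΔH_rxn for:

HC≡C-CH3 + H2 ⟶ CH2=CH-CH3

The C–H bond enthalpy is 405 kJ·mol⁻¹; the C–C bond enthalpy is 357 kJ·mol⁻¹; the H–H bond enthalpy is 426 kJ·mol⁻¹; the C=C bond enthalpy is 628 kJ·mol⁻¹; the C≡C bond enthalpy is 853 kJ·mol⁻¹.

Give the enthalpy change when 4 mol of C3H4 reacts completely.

Bonds broken (reactants):
  C≡C: 1 × 853 = 853
  C–C: 1 × 357 = 357
  C–H: 4 × 405 = 1620
  H–H: 1 × 426 = 426
  Σ(broken) = 3256 kJ
Bonds formed (products):
  C–C: 1 × 357 = 357
  C–H: 6 × 405 = 2430
  C=C: 1 × 628 = 628
  Σ(formed) = 3415 kJ
ΔH = Σ(broken) − Σ(formed) = 3256 − 3415 = −159 kJ
For 4× the reaction as written: 4 × (−159) = −636 kJ

ΔH = −636 kJ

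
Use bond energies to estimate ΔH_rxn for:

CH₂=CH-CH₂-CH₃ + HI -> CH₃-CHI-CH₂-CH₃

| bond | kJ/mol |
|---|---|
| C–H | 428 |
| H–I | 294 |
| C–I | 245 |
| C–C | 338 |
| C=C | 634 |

Bonds broken (reactants):
  C–C: 2 × 338 = 676
  C–H: 8 × 428 = 3424
  C=C: 1 × 634 = 634
  H–I: 1 × 294 = 294
  Σ(broken) = 5028 kJ
Bonds formed (products):
  C–C: 3 × 338 = 1014
  C–H: 9 × 428 = 3852
  C–I: 1 × 245 = 245
  Σ(formed) = 5111 kJ
ΔH = Σ(broken) − Σ(formed) = 5028 − 5111 = −83 kJ

ΔH ≈ −83 kJ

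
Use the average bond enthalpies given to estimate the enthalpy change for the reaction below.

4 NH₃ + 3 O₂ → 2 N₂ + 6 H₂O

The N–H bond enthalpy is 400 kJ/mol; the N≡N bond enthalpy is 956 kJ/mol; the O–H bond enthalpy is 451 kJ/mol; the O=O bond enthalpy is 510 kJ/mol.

ΔH ≈ −994 kJ

Bonds broken (reactants):
  N–H: 12 × 400 = 4800
  O=O: 3 × 510 = 1530
  Σ(broken) = 6330 kJ
Bonds formed (products):
  N≡N: 2 × 956 = 1912
  O–H: 12 × 451 = 5412
  Σ(formed) = 7324 kJ
ΔH = Σ(broken) − Σ(formed) = 6330 − 7324 = −994 kJ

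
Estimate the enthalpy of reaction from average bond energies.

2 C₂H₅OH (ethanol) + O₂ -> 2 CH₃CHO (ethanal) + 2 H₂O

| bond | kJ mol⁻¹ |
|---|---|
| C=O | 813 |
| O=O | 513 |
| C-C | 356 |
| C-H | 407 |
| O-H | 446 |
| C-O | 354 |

ΔH ≈ −483 kJ

Bonds broken (reactants):
  C-C: 2 × 356 = 712
  C-H: 10 × 407 = 4070
  C-O: 2 × 354 = 708
  O-H: 2 × 446 = 892
  O=O: 1 × 513 = 513
  Σ(broken) = 6895 kJ
Bonds formed (products):
  C-C: 2 × 356 = 712
  C-H: 8 × 407 = 3256
  C=O: 2 × 813 = 1626
  O-H: 4 × 446 = 1784
  Σ(formed) = 7378 kJ
ΔH = Σ(broken) − Σ(formed) = 6895 − 7378 = −483 kJ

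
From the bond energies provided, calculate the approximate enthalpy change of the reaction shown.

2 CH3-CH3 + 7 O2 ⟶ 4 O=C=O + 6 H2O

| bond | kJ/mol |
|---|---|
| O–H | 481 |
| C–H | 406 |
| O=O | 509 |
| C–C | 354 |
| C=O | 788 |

ΔH ≈ −2933 kJ

Bonds broken (reactants):
  C–C: 2 × 354 = 708
  C–H: 12 × 406 = 4872
  O=O: 7 × 509 = 3563
  Σ(broken) = 9143 kJ
Bonds formed (products):
  C=O: 8 × 788 = 6304
  O–H: 12 × 481 = 5772
  Σ(formed) = 12076 kJ
ΔH = Σ(broken) − Σ(formed) = 9143 − 12076 = −2933 kJ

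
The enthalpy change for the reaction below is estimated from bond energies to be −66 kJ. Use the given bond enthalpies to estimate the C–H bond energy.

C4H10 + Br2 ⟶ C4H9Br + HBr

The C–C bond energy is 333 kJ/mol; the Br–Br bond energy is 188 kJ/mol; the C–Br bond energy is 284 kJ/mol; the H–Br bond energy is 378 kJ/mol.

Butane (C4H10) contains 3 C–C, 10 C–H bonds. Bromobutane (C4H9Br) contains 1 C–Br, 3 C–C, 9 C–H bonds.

Let D be the C–H bond energy.
Σ(broken) = 1×188 + 3×333 + 10×D = 1187 + 10D
Σ(formed) = 1×284 + 3×333 + 9×D + 1×378 = 1661 + 9D
ΔH = Σ(broken) − Σ(formed) = (1187 + 10D) − (1661 + 9D) = −474 + D
Setting this equal to −66 kJ gives D = 408 kJ/mol.

D(C–H) ≈ 408 kJ/mol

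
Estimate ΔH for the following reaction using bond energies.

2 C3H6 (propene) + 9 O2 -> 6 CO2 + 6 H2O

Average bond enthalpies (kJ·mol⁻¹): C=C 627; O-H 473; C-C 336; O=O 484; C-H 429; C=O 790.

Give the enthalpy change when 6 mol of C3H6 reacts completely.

ΔH = −11178 kJ

Bonds broken (reactants):
  C-C: 2 × 336 = 672
  C-H: 12 × 429 = 5148
  C=C: 2 × 627 = 1254
  O=O: 9 × 484 = 4356
  Σ(broken) = 11430 kJ
Bonds formed (products):
  C=O: 12 × 790 = 9480
  O-H: 12 × 473 = 5676
  Σ(formed) = 15156 kJ
ΔH = Σ(broken) − Σ(formed) = 11430 − 15156 = −3726 kJ
For 3× the reaction as written: 3 × (−3726) = −11178 kJ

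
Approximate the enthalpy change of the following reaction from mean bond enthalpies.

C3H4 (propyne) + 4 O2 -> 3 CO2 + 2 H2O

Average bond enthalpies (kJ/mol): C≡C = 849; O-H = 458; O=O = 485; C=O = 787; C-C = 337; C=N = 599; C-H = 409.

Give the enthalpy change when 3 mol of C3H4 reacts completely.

ΔH = −5376 kJ

Bonds broken (reactants):
  C≡C: 1 × 849 = 849
  C-C: 1 × 337 = 337
  C-H: 4 × 409 = 1636
  O=O: 4 × 485 = 1940
  Σ(broken) = 4762 kJ
Bonds formed (products):
  C=O: 6 × 787 = 4722
  O-H: 4 × 458 = 1832
  Σ(formed) = 6554 kJ
ΔH = Σ(broken) − Σ(formed) = 4762 − 6554 = −1792 kJ
For 3× the reaction as written: 3 × (−1792) = −5376 kJ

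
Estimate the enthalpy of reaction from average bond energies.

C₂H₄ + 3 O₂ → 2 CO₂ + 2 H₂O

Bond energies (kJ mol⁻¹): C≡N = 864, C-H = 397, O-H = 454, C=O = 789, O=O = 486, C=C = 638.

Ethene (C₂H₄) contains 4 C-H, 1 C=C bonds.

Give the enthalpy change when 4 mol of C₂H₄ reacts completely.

Bonds broken (reactants):
  C-H: 4 × 397 = 1588
  C=C: 1 × 638 = 638
  O=O: 3 × 486 = 1458
  Σ(broken) = 3684 kJ
Bonds formed (products):
  C=O: 4 × 789 = 3156
  O-H: 4 × 454 = 1816
  Σ(formed) = 4972 kJ
ΔH = Σ(broken) − Σ(formed) = 3684 − 4972 = −1288 kJ
For 4× the reaction as written: 4 × (−1288) = −5152 kJ

ΔH = −5152 kJ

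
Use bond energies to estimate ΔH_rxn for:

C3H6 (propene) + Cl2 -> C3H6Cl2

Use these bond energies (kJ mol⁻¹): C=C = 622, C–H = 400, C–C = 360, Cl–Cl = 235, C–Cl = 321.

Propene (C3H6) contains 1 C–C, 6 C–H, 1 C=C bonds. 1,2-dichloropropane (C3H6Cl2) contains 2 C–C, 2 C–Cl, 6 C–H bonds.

ΔH ≈ −145 kJ

Bonds broken (reactants):
  C–C: 1 × 360 = 360
  C–H: 6 × 400 = 2400
  C=C: 1 × 622 = 622
  Cl–Cl: 1 × 235 = 235
  Σ(broken) = 3617 kJ
Bonds formed (products):
  C–C: 2 × 360 = 720
  C–Cl: 2 × 321 = 642
  C–H: 6 × 400 = 2400
  Σ(formed) = 3762 kJ
ΔH = Σ(broken) − Σ(formed) = 3617 − 3762 = −145 kJ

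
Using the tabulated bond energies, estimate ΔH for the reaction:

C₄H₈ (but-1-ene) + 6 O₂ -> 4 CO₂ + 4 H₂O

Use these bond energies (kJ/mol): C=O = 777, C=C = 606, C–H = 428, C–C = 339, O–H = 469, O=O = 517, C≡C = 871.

ΔH ≈ −2158 kJ

Bonds broken (reactants):
  C–C: 2 × 339 = 678
  C–H: 8 × 428 = 3424
  C=C: 1 × 606 = 606
  O=O: 6 × 517 = 3102
  Σ(broken) = 7810 kJ
Bonds formed (products):
  C=O: 8 × 777 = 6216
  O–H: 8 × 469 = 3752
  Σ(formed) = 9968 kJ
ΔH = Σ(broken) − Σ(formed) = 7810 − 9968 = −2158 kJ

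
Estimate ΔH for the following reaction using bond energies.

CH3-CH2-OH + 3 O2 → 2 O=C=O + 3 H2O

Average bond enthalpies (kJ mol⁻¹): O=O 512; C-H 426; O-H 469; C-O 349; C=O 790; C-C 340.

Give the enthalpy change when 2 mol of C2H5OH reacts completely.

ΔH = −2300 kJ

Bonds broken (reactants):
  C-C: 1 × 340 = 340
  C-H: 5 × 426 = 2130
  C-O: 1 × 349 = 349
  O-H: 1 × 469 = 469
  O=O: 3 × 512 = 1536
  Σ(broken) = 4824 kJ
Bonds formed (products):
  C=O: 4 × 790 = 3160
  O-H: 6 × 469 = 2814
  Σ(formed) = 5974 kJ
ΔH = Σ(broken) − Σ(formed) = 4824 − 5974 = −1150 kJ
For 2× the reaction as written: 2 × (−1150) = −2300 kJ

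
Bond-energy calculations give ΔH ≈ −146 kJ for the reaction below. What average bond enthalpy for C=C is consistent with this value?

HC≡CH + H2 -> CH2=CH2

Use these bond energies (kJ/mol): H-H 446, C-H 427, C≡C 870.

D(C=C) ≈ 608 kJ/mol

Let D be the C=C bond energy.
Σ(broken) = 1×870 + 2×427 + 1×446 = 2170
Σ(formed) = 4×427 + 1×D = 1708 + D
ΔH = Σ(broken) − Σ(formed) = (2170) − (1708 + D) = +462 − D
Setting this equal to −146 kJ gives D = 608 kJ/mol.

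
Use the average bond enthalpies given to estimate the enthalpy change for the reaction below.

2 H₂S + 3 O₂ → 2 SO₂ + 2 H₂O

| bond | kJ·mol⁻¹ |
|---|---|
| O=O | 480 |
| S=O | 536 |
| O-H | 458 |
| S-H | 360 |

Bonds broken (reactants):
  O=O: 3 × 480 = 1440
  S-H: 4 × 360 = 1440
  Σ(broken) = 2880 kJ
Bonds formed (products):
  O-H: 4 × 458 = 1832
  S=O: 4 × 536 = 2144
  Σ(formed) = 3976 kJ
ΔH = Σ(broken) − Σ(formed) = 2880 − 3976 = −1096 kJ

ΔH ≈ −1096 kJ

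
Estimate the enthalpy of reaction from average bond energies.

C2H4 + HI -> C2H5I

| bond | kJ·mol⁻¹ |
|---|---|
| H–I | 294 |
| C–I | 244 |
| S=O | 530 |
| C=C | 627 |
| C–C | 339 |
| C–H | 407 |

Bonds broken (reactants):
  C–H: 4 × 407 = 1628
  C=C: 1 × 627 = 627
  H–I: 1 × 294 = 294
  Σ(broken) = 2549 kJ
Bonds formed (products):
  C–C: 1 × 339 = 339
  C–H: 5 × 407 = 2035
  C–I: 1 × 244 = 244
  Σ(formed) = 2618 kJ
ΔH = Σ(broken) − Σ(formed) = 2549 − 2618 = −69 kJ

ΔH ≈ −69 kJ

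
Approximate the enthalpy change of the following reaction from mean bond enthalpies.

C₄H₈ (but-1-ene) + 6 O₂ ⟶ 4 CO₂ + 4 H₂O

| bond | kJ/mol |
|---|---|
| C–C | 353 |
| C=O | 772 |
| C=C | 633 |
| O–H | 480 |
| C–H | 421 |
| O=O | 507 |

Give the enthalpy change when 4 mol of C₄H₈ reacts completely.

ΔH = −9068 kJ

Bonds broken (reactants):
  C–C: 2 × 353 = 706
  C–H: 8 × 421 = 3368
  C=C: 1 × 633 = 633
  O=O: 6 × 507 = 3042
  Σ(broken) = 7749 kJ
Bonds formed (products):
  C=O: 8 × 772 = 6176
  O–H: 8 × 480 = 3840
  Σ(formed) = 10016 kJ
ΔH = Σ(broken) − Σ(formed) = 7749 − 10016 = −2267 kJ
For 4× the reaction as written: 4 × (−2267) = −9068 kJ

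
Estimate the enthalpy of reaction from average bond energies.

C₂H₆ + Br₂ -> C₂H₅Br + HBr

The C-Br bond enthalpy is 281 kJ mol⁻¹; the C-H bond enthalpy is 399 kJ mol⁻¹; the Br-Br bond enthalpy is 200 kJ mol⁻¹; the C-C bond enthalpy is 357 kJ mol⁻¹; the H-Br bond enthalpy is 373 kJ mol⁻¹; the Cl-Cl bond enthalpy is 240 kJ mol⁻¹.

Bonds broken (reactants):
  Br-Br: 1 × 200 = 200
  C-C: 1 × 357 = 357
  C-H: 6 × 399 = 2394
  Σ(broken) = 2951 kJ
Bonds formed (products):
  C-Br: 1 × 281 = 281
  C-C: 1 × 357 = 357
  C-H: 5 × 399 = 1995
  H-Br: 1 × 373 = 373
  Σ(formed) = 3006 kJ
ΔH = Σ(broken) − Σ(formed) = 2951 − 3006 = −55 kJ

ΔH ≈ −55 kJ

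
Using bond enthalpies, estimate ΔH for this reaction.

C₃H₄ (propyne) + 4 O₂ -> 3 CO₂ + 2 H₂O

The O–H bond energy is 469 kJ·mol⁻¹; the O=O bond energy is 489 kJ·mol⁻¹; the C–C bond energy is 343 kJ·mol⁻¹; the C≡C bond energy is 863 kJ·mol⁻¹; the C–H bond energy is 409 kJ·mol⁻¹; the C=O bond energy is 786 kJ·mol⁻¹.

Bonds broken (reactants):
  C≡C: 1 × 863 = 863
  C–C: 1 × 343 = 343
  C–H: 4 × 409 = 1636
  O=O: 4 × 489 = 1956
  Σ(broken) = 4798 kJ
Bonds formed (products):
  C=O: 6 × 786 = 4716
  O–H: 4 × 469 = 1876
  Σ(formed) = 6592 kJ
ΔH = Σ(broken) − Σ(formed) = 4798 − 6592 = −1794 kJ

ΔH ≈ −1794 kJ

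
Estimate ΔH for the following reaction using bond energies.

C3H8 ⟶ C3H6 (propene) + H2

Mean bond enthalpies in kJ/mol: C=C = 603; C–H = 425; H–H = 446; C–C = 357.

Bonds broken (reactants):
  C–C: 2 × 357 = 714
  C–H: 8 × 425 = 3400
  Σ(broken) = 4114 kJ
Bonds formed (products):
  C–C: 1 × 357 = 357
  C–H: 6 × 425 = 2550
  C=C: 1 × 603 = 603
  H–H: 1 × 446 = 446
  Σ(formed) = 3956 kJ
ΔH = Σ(broken) − Σ(formed) = 4114 − 3956 = +158 kJ

ΔH ≈ +158 kJ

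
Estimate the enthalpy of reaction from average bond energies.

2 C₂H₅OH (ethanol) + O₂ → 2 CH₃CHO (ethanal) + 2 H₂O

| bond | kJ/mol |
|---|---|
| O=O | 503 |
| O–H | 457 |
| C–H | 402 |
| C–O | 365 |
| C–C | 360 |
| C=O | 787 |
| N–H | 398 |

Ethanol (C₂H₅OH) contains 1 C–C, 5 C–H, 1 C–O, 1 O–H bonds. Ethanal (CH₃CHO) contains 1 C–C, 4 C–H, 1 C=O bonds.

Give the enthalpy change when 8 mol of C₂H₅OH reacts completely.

Bonds broken (reactants):
  C–C: 2 × 360 = 720
  C–H: 10 × 402 = 4020
  C–O: 2 × 365 = 730
  O–H: 2 × 457 = 914
  O=O: 1 × 503 = 503
  Σ(broken) = 6887 kJ
Bonds formed (products):
  C–C: 2 × 360 = 720
  C–H: 8 × 402 = 3216
  C=O: 2 × 787 = 1574
  O–H: 4 × 457 = 1828
  Σ(formed) = 7338 kJ
ΔH = Σ(broken) − Σ(formed) = 6887 − 7338 = −451 kJ
For 4× the reaction as written: 4 × (−451) = −1804 kJ

ΔH = −1804 kJ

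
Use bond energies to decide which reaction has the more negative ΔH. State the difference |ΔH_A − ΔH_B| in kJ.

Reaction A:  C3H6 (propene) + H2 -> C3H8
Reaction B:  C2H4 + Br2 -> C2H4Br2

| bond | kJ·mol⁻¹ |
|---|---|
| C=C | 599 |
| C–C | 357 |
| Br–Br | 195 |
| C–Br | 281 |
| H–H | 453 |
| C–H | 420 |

Reaction A:
  Bonds broken (reactants):
    C–C: 1 × 357 = 357
    C–H: 6 × 420 = 2520
    C=C: 1 × 599 = 599
    H–H: 1 × 453 = 453
    Σ(broken) = 3929 kJ
  Bonds formed (products):
    C–C: 2 × 357 = 714
    C–H: 8 × 420 = 3360
    Σ(formed) = 4074 kJ
  ΔH_A = 3929 − 4074 = −145 kJ
Reaction B:
  Bonds broken (reactants):
    Br–Br: 1 × 195 = 195
    C–H: 4 × 420 = 1680
    C=C: 1 × 599 = 599
    Σ(broken) = 2474 kJ
  Bonds formed (products):
    C–Br: 2 × 281 = 562
    C–C: 1 × 357 = 357
    C–H: 4 × 420 = 1680
    Σ(formed) = 2599 kJ
  ΔH_B = 2474 − 2599 = −125 kJ
ΔH_A − ΔH_B = −20 kJ, so reaction A has the more negative ΔH; |ΔH_A − ΔH_B| = 20 kJ.

Reaction A, by 20 kJ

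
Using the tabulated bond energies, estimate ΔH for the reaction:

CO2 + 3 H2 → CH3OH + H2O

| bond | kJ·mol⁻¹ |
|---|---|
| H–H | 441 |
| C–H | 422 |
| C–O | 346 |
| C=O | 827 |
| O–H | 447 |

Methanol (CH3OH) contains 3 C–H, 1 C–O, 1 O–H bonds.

Bonds broken (reactants):
  C=O: 2 × 827 = 1654
  H–H: 3 × 441 = 1323
  Σ(broken) = 2977 kJ
Bonds formed (products):
  C–H: 3 × 422 = 1266
  C–O: 1 × 346 = 346
  O–H: 3 × 447 = 1341
  Σ(formed) = 2953 kJ
ΔH = Σ(broken) − Σ(formed) = 2977 − 2953 = +24 kJ

ΔH ≈ +24 kJ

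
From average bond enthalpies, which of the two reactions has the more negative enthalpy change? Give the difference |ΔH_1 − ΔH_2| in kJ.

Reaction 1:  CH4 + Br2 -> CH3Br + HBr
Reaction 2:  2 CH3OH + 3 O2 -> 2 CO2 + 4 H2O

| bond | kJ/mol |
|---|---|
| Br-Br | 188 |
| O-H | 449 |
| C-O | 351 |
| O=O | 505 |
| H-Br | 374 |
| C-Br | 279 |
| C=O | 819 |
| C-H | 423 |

Reaction 2, by 1173 kJ

Reaction 1:
  Bonds broken (reactants):
    Br-Br: 1 × 188 = 188
    C-H: 4 × 423 = 1692
    Σ(broken) = 1880 kJ
  Bonds formed (products):
    C-Br: 1 × 279 = 279
    C-H: 3 × 423 = 1269
    H-Br: 1 × 374 = 374
    Σ(formed) = 1922 kJ
  ΔH_1 = 1880 − 1922 = −42 kJ
Reaction 2:
  Bonds broken (reactants):
    C-H: 6 × 423 = 2538
    C-O: 2 × 351 = 702
    O-H: 2 × 449 = 898
    O=O: 3 × 505 = 1515
    Σ(broken) = 5653 kJ
  Bonds formed (products):
    C=O: 4 × 819 = 3276
    O-H: 8 × 449 = 3592
    Σ(formed) = 6868 kJ
  ΔH_2 = 5653 − 6868 = −1215 kJ
ΔH_1 − ΔH_2 = +1173 kJ, so reaction 2 has the more negative ΔH; |ΔH_1 − ΔH_2| = 1173 kJ.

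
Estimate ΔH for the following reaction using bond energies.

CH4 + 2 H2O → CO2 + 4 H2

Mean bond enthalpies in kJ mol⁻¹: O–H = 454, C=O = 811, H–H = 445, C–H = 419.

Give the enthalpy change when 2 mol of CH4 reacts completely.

ΔH = +180 kJ

Bonds broken (reactants):
  C–H: 4 × 419 = 1676
  O–H: 4 × 454 = 1816
  Σ(broken) = 3492 kJ
Bonds formed (products):
  C=O: 2 × 811 = 1622
  H–H: 4 × 445 = 1780
  Σ(formed) = 3402 kJ
ΔH = Σ(broken) − Σ(formed) = 3492 − 3402 = +90 kJ
For 2× the reaction as written: 2 × (+90) = +180 kJ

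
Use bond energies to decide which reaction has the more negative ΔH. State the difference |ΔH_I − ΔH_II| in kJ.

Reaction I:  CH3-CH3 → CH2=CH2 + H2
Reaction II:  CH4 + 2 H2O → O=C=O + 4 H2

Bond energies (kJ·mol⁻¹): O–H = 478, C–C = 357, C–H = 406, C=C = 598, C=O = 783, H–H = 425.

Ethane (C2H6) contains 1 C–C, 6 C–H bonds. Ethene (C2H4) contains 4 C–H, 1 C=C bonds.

Reaction I:
  Bonds broken (reactants):
    C–C: 1 × 357 = 357
    C–H: 6 × 406 = 2436
    Σ(broken) = 2793 kJ
  Bonds formed (products):
    C–H: 4 × 406 = 1624
    C=C: 1 × 598 = 598
    H–H: 1 × 425 = 425
    Σ(formed) = 2647 kJ
  ΔH_I = 2793 − 2647 = +146 kJ
Reaction II:
  Bonds broken (reactants):
    C–H: 4 × 406 = 1624
    O–H: 4 × 478 = 1912
    Σ(broken) = 3536 kJ
  Bonds formed (products):
    C=O: 2 × 783 = 1566
    H–H: 4 × 425 = 1700
    Σ(formed) = 3266 kJ
  ΔH_II = 3536 − 3266 = +270 kJ
ΔH_I − ΔH_II = −124 kJ, so reaction I has the more negative ΔH; |ΔH_I − ΔH_II| = 124 kJ.

Reaction I, by 124 kJ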